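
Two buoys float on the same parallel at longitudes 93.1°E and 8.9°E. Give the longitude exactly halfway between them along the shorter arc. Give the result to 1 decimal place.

Signed shortest Δλ from +93.1° to +8.9° is -84.2°.
Midpoint longitude = +93.1° + (-84.2°)/2 = +93.1° − 42.1° = +51.0°.

51.0°E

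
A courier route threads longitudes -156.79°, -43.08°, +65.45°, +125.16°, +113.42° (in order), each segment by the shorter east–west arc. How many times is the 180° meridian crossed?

Leg 1: -156.79° → -43.08°, shortest Δλ = 113.71° (east) — does not cross 180°.
Leg 2: -43.08° → +65.45°, shortest Δλ = 108.53° (east) — does not cross 180°.
Leg 3: +65.45° → +125.16°, shortest Δλ = 59.71° (east) — does not cross 180°.
Leg 4: +125.16° → +113.42°, shortest Δλ = -11.74° (west) — does not cross 180°.
Total crossings: 0.

0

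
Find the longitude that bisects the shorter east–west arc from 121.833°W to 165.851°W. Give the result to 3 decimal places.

Signed shortest Δλ from -121.833° to -165.851° is -44.018°.
Midpoint longitude = -121.833° + (-44.018°)/2 = -121.833° − 22.009° = -143.842°.

143.842°W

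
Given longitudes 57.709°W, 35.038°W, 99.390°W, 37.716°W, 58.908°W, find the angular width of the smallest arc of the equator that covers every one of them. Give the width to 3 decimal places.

64.352°

Sort the longitudes: -99.390°, -58.908°, -57.709°, -37.716°, -35.038°.
Eastward gaps between consecutive values (wrapping around): 40.482°, 1.199°, 19.993°, 2.678°, 295.648°.
Largest gap = 295.648° ⇒ minimal covering band is its complement: 360° − 295.648° = 64.352°.
Band runs from -99.390° eastward to -35.038°.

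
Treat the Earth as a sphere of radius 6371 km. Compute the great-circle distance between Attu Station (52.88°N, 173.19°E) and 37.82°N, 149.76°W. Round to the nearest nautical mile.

1778 nmi

Δλ = -149.76 − 173.19 = -322.95°; wrapped into (−180°, 180°]: 37.05°.
Δφ = 37.82 − 52.88 = -15.06°.
a = sin²(Δφ/2) + cos φ₁ · cos φ₂ · sin²(Δλ/2) = 0.065295.
c = 2·atan2(√a, √(1−a)) = 0.51679 rad → d = 6371·c ≈ 3292.47 km ≈ 1777.79 nmi.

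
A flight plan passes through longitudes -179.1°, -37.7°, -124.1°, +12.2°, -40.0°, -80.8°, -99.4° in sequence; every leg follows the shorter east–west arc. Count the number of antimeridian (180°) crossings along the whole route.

0

Leg 1: -179.1° → -37.7°, shortest Δλ = 141.4° (east) — does not cross 180°.
Leg 2: -37.7° → -124.1°, shortest Δλ = -86.4° (west) — does not cross 180°.
Leg 3: -124.1° → +12.2°, shortest Δλ = 136.3° (east) — does not cross 180°.
Leg 4: +12.2° → -40.0°, shortest Δλ = -52.2° (west) — does not cross 180°.
Leg 5: -40.0° → -80.8°, shortest Δλ = -40.8° (west) — does not cross 180°.
Leg 6: -80.8° → -99.4°, shortest Δλ = -18.6° (west) — does not cross 180°.
Total crossings: 0.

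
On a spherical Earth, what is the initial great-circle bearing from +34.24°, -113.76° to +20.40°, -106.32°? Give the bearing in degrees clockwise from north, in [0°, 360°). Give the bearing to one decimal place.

152.7°

Δλ = -106.32 − -113.76 = 7.44°.
θ = atan2( sin Δλ · cos φ₂ , cos φ₁ · sin φ₂ − sin φ₁ · cos φ₂ · cos Δλ )
  = atan2(0.12137, -0.23477) = 152.663° → normalised to [0°, 360°): 152.663°.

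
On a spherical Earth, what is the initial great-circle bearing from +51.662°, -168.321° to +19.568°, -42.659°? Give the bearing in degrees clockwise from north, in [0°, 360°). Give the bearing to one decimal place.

50.2°

Δλ = -42.659 − -168.321 = 125.662°.
θ = atan2( sin Δλ · cos φ₂ , cos φ₁ · sin φ₂ − sin φ₁ · cos φ₂ · cos Δλ )
  = atan2(0.76555, 0.63863) = 50.165° → normalised to [0°, 360°): 50.165°.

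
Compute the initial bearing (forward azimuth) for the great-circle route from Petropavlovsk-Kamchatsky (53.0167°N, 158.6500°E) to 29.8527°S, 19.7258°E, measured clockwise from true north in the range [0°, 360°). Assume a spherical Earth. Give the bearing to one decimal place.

Δλ = 19.7258 − 158.6500 = -138.9242°.
θ = atan2( sin Δλ · cos φ₂ , cos φ₁ · sin φ₂ − sin φ₁ · cos φ₂ · cos Δλ )
  = atan2(-0.56987, 0.22282) = -68.644° → normalised to [0°, 360°): 291.356°.

291.4°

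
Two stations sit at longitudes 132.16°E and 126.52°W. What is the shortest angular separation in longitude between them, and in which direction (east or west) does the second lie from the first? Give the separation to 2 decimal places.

Raw difference: -126.52 − 132.16 = -258.68°.
Normalise into (−180°, 180°]: -258.68° + 360° = 101.32°.
Positive ⇒ the second point lies to the east; separation 101.32°.

101.32° east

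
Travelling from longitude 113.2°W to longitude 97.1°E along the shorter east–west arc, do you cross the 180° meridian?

Naïve |97.1 − -113.2| = 210.3° > 180°, so the shorter arc goes the other way round — across 180°.
Signed shortest Δλ = ((97.1 − -113.2 + 180) mod 360) − 180 = -149.7°.
Going west by 149.7° from -113.2° passes through 180° before reaching +97.1°.

Yes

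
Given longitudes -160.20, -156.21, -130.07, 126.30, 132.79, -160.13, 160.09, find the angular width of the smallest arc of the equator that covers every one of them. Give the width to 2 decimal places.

Sort the longitudes: -160.20°, -160.13°, -156.21°, -130.07°, +126.30°, +132.79°, +160.09°.
Eastward gaps between consecutive values (wrapping around): 0.07°, 3.92°, 26.14°, 256.37°, 6.49°, 27.30°, 39.71°.
Largest gap = 256.37° ⇒ minimal covering band is its complement: 360° − 256.37° = 103.63°.
Band runs from +126.30° eastward to -130.07°, crossing the antimeridian.

103.63°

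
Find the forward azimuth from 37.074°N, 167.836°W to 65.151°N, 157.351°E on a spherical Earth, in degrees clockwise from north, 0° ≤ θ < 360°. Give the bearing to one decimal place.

Δλ = 157.351 − -167.836 = 325.187°; wrapped into (−180°, 180°]: -34.813°.
θ = atan2( sin Δλ · cos φ₂ , cos φ₁ · sin φ₂ − sin φ₁ · cos φ₂ · cos Δλ )
  = atan2(-0.23991, 0.51600) = -24.936° → normalised to [0°, 360°): 335.064°.

335.1°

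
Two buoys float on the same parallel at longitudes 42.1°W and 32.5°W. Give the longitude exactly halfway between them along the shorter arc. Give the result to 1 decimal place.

Signed shortest Δλ from -42.1° to -32.5° is +9.6°.
Midpoint longitude = -42.1° + (+9.6°)/2 = -42.1° + 4.8° = -37.3°.

37.3°W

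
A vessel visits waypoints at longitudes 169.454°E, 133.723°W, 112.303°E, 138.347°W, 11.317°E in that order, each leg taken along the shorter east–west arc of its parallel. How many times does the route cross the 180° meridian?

3

Leg 1: +169.454° → -133.723°, shortest Δλ = 56.823° (east) — crosses 180°.
Leg 2: -133.723° → +112.303°, shortest Δλ = -113.974° (west) — crosses 180°.
Leg 3: +112.303° → -138.347°, shortest Δλ = 109.35° (east) — crosses 180°.
Leg 4: -138.347° → +11.317°, shortest Δλ = 149.664° (east) — does not cross 180°.
Total crossings: 3.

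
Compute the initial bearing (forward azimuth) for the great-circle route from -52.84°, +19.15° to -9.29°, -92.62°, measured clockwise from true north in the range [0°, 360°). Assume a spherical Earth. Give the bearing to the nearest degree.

Δλ = -92.62 − 19.15 = -111.77°.
θ = atan2( sin Δλ · cos φ₂ , cos φ₁ · sin φ₂ − sin φ₁ · cos φ₂ · cos Δλ )
  = atan2(-0.91650, -0.38921) = -113.009° → normalised to [0°, 360°): 246.991°.

247°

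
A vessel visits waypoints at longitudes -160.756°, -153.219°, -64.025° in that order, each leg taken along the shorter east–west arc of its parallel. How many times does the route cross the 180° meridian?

0

Leg 1: -160.756° → -153.219°, shortest Δλ = 7.537° (east) — does not cross 180°.
Leg 2: -153.219° → -64.025°, shortest Δλ = 89.194° (east) — does not cross 180°.
Total crossings: 0.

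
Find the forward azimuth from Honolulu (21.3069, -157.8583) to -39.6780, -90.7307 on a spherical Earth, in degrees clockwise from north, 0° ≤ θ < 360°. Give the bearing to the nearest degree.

135°

Δλ = -90.7307 − -157.8583 = 67.1276°.
θ = atan2( sin Δλ · cos φ₂ , cos φ₁ · sin φ₂ − sin φ₁ · cos φ₂ · cos Δλ )
  = atan2(0.70913, -0.70353) = 134.773° → normalised to [0°, 360°): 134.773°.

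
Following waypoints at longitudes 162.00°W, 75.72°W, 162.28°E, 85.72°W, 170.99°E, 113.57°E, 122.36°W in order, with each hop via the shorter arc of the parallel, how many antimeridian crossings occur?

4

Leg 1: -162.00° → -75.72°, shortest Δλ = 86.28° (east) — does not cross 180°.
Leg 2: -75.72° → +162.28°, shortest Δλ = -122.0° (west) — crosses 180°.
Leg 3: +162.28° → -85.72°, shortest Δλ = 112.0° (east) — crosses 180°.
Leg 4: -85.72° → +170.99°, shortest Δλ = -103.29° (west) — crosses 180°.
Leg 5: +170.99° → +113.57°, shortest Δλ = -57.42° (west) — does not cross 180°.
Leg 6: +113.57° → -122.36°, shortest Δλ = 124.07° (east) — crosses 180°.
Total crossings: 4.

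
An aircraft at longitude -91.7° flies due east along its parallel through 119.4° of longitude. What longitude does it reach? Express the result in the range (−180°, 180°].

+27.7°

Start at -91.7°; shift +119.4° → +27.7°.
+27.7° already lies in (−180°, 180°].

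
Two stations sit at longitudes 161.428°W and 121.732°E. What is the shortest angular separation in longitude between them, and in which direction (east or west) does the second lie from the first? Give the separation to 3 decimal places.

76.840° west

Raw difference: 121.732 − -161.428 = 283.16°.
Normalise into (−180°, 180°]: 283.16° − 360° = -76.84°.
Negative ⇒ the second point lies to the west; separation 76.840°.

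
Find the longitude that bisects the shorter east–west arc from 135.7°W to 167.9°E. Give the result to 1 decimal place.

163.9°W

Signed shortest Δλ from -135.7° to +167.9° is -56.4°.
Midpoint longitude = -135.7° + (-56.4°)/2 = -135.7° − 28.2° = -163.9°.
(The naïve average (-135.7 + +167.9)/2 = 16.1° is on the wrong side of the globe.)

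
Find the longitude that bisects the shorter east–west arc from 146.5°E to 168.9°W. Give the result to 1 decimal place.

Signed shortest Δλ from +146.5° to -168.9° is +44.6°.
Midpoint longitude = +146.5° + (+44.6°)/2 = +146.5° + 22.3° = +168.8°.
(The naïve average (+146.5 + -168.9)/2 = -11.2° is on the wrong side of the globe.)

168.8°E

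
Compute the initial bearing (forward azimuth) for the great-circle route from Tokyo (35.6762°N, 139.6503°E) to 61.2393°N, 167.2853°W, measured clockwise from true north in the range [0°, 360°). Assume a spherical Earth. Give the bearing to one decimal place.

35.3°

Δλ = -167.2853 − 139.6503 = -306.9356°; wrapped into (−180°, 180°]: 53.0644°.
θ = atan2( sin Δλ · cos φ₂ , cos φ₁ · sin φ₂ − sin φ₁ · cos φ₂ · cos Δλ )
  = atan2(0.38459, 0.54349) = 35.284° → normalised to [0°, 360°): 35.284°.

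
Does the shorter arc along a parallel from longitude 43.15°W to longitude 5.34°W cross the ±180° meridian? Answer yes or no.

No

Signed shortest Δλ = ((-5.34 − -43.15 + 180) mod 360) − 180 = 37.81°.
Going east by 37.81° from -43.15° reaches -5.34° without touching 180°.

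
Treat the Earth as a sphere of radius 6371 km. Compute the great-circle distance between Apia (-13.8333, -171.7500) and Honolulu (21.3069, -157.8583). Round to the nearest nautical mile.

2263 nmi

Δλ = -157.8583 − -171.7500 = 13.8917°.
Δφ = 21.3069 − -13.8333 = 35.1402°.
a = sin²(Δφ/2) + cos φ₁ · cos φ₂ · sin²(Δλ/2) = 0.104357.
c = 2·atan2(√a, √(1−a)) = 0.65789 rad → d = 6371·c ≈ 4191.39 km ≈ 2263.17 nmi.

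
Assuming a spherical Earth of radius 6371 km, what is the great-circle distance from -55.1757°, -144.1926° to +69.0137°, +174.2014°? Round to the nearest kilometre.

14216 km

Δλ = 174.2014 − -144.1926 = 318.3940°; wrapped into (−180°, 180°]: -41.6060°.
Δφ = 69.0137 − -55.1757 = 124.1894°.
a = sin²(Δφ/2) + cos φ₁ · cos φ₂ · sin²(Δλ/2) = 0.806763.
c = 2·atan2(√a, √(1−a)) = 2.23131 rad → d = 6371·c ≈ 14215.70 km.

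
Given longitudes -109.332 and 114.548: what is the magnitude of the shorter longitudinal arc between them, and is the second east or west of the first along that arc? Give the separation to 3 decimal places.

Raw difference: 114.548 − -109.332 = 223.88°.
Normalise into (−180°, 180°]: 223.88° − 360° = -136.12°.
Negative ⇒ the second point lies to the west; separation 136.120°.

136.120° west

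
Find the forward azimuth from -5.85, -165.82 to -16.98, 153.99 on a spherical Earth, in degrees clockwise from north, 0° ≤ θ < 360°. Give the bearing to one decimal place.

250.7°

Δλ = 153.99 − -165.82 = 319.81°; wrapped into (−180°, 180°]: -40.19°.
θ = atan2( sin Δλ · cos φ₂ , cos φ₁ · sin φ₂ − sin φ₁ · cos φ₂ · cos Δλ )
  = atan2(-0.61719, -0.21605) = -109.293° → normalised to [0°, 360°): 250.707°.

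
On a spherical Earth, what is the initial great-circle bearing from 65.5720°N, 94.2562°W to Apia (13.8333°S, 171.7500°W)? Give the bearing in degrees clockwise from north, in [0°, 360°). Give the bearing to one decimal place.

Δλ = -171.7500 − -94.2562 = -77.4938°.
θ = atan2( sin Δλ · cos φ₂ , cos φ₁ · sin φ₂ − sin φ₁ · cos φ₂ · cos Δλ )
  = atan2(-0.94796, -0.29032) = -107.028° → normalised to [0°, 360°): 252.972°.

253.0°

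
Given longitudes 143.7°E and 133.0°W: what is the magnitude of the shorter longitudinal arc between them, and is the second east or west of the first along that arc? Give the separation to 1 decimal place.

83.3° east

Raw difference: -133.0 − 143.7 = -276.7°.
Normalise into (−180°, 180°]: -276.7° + 360° = 83.3°.
Positive ⇒ the second point lies to the east; separation 83.3°.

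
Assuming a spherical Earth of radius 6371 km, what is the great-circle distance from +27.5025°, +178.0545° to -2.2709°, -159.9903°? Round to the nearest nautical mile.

2192 nmi

Δλ = -159.9903 − 178.0545 = -338.0448°; wrapped into (−180°, 180°]: 21.9552°.
Δφ = -2.2709 − 27.5025 = -29.7734°.
a = sin²(Δφ/2) + cos φ₁ · cos φ₂ · sin²(Δλ/2) = 0.098141.
c = 2·atan2(√a, √(1−a)) = 0.63728 rad → d = 6371·c ≈ 4060.09 km ≈ 2192.27 nmi.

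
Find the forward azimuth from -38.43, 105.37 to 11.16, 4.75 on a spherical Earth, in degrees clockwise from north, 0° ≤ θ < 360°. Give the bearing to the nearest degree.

272°

Δλ = 4.75 − 105.37 = -100.62°.
θ = atan2( sin Δλ · cos φ₂ , cos φ₁ · sin φ₂ − sin φ₁ · cos φ₂ · cos Δλ )
  = atan2(-0.96429, 0.03924) = -87.670° → normalised to [0°, 360°): 272.330°.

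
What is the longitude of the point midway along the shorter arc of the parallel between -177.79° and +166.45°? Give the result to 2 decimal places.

Signed shortest Δλ from -177.79° to +166.45° is -15.76°.
Midpoint longitude = -177.79° + (-15.76°)/2 = -177.79° − 7.88° = -185.67°.
Normalise into (−180°, 180°]: +174.33°.
(The naïve average (-177.79 + +166.45)/2 = -5.67° is on the wrong side of the globe.)

+174.33°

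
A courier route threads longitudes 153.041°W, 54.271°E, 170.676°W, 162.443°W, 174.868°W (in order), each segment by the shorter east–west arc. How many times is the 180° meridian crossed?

Leg 1: -153.041° → +54.271°, shortest Δλ = -152.688° (west) — crosses 180°.
Leg 2: +54.271° → -170.676°, shortest Δλ = 135.053° (east) — crosses 180°.
Leg 3: -170.676° → -162.443°, shortest Δλ = 8.233° (east) — does not cross 180°.
Leg 4: -162.443° → -174.868°, shortest Δλ = -12.425° (west) — does not cross 180°.
Total crossings: 2.

2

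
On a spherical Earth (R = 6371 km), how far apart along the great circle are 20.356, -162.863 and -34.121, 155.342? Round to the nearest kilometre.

7500 km

Δλ = 155.342 − -162.863 = 318.205°; wrapped into (−180°, 180°]: -41.795°.
Δφ = -34.121 − 20.356 = -54.477°.
a = sin²(Δφ/2) + cos φ₁ · cos φ₂ · sin²(Δλ/2) = 0.308238.
c = 2·atan2(√a, √(1−a)) = 1.17719 rad → d = 6371·c ≈ 7499.85 km.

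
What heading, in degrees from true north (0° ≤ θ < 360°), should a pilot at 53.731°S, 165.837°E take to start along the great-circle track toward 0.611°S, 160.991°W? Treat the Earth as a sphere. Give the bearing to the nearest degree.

39°

Δλ = -160.991 − 165.837 = -326.828°; wrapped into (−180°, 180°]: 33.172°.
θ = atan2( sin Δλ · cos φ₂ , cos φ₁ · sin φ₂ − sin φ₁ · cos φ₂ · cos Δλ )
  = atan2(0.54712, 0.66851) = 39.298° → normalised to [0°, 360°): 39.298°.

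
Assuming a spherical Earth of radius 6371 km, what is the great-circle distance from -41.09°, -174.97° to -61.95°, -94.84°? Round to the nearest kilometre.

Δλ = -94.84 − -174.97 = 80.13°.
Δφ = -61.95 − -41.09 = -20.86°.
a = sin²(Δφ/2) + cos φ₁ · cos φ₂ · sin²(Δλ/2) = 0.179603.
c = 2·atan2(√a, √(1−a)) = 0.87527 rad → d = 6371·c ≈ 5576.32 km.

5576 km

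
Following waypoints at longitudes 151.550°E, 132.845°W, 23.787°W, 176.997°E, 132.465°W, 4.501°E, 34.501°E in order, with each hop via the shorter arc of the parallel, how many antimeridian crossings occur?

3

Leg 1: +151.550° → -132.845°, shortest Δλ = 75.605° (east) — crosses 180°.
Leg 2: -132.845° → -23.787°, shortest Δλ = 109.058° (east) — does not cross 180°.
Leg 3: -23.787° → +176.997°, shortest Δλ = -159.216° (west) — crosses 180°.
Leg 4: +176.997° → -132.465°, shortest Δλ = 50.538° (east) — crosses 180°.
Leg 5: -132.465° → +4.501°, shortest Δλ = 136.966° (east) — does not cross 180°.
Leg 6: +4.501° → +34.501°, shortest Δλ = 30.0° (east) — does not cross 180°.
Total crossings: 3.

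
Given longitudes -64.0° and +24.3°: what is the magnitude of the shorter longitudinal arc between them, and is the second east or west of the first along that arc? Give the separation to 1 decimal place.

Raw difference: 24.3 − -64.0 = 88.3°.
Normalise into (−180°, 180°]: 88.3° stays 88.3°.
Positive ⇒ the second point lies to the east; separation 88.3°.

88.3° east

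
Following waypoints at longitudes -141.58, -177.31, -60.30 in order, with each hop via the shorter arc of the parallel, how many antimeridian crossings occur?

0

Leg 1: -141.58° → -177.31°, shortest Δλ = -35.73° (west) — does not cross 180°.
Leg 2: -177.31° → -60.30°, shortest Δλ = 117.01° (east) — does not cross 180°.
Total crossings: 0.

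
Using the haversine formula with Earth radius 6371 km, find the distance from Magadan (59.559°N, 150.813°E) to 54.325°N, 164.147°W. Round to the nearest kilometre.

2737 km

Δλ = -164.147 − 150.813 = -314.960°; wrapped into (−180°, 180°]: 45.040°.
Δφ = 54.325 − 59.559 = -5.234°.
a = sin²(Δφ/2) + cos φ₁ · cos φ₂ · sin²(Δλ/2) = 0.045429.
c = 2·atan2(√a, √(1−a)) = 0.42958 rad → d = 6371·c ≈ 2736.82 km.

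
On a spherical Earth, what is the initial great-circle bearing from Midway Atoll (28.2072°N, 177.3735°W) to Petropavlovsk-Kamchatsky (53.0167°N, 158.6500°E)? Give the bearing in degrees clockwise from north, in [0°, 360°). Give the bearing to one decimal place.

Δλ = 158.6500 − -177.3735 = 336.0235°; wrapped into (−180°, 180°]: -23.9765°.
θ = atan2( sin Δλ · cos φ₂ , cos φ₁ · sin φ₂ − sin φ₁ · cos φ₂ · cos Δλ )
  = atan2(-0.24446, 0.44414) = -28.829° → normalised to [0°, 360°): 331.171°.

331.2°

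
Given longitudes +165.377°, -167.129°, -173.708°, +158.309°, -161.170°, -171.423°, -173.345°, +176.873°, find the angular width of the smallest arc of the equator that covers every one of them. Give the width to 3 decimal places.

40.521°

Sort the longitudes: -173.708°, -173.345°, -171.423°, -167.129°, -161.170°, +158.309°, +165.377°, +176.873°.
Eastward gaps between consecutive values (wrapping around): 0.363°, 1.922°, 4.294°, 5.959°, 319.479°, 7.068°, 11.496°, 9.419°.
Largest gap = 319.479° ⇒ minimal covering band is its complement: 360° − 319.479° = 40.521°.
Band runs from +158.309° eastward to -161.170°, crossing the antimeridian.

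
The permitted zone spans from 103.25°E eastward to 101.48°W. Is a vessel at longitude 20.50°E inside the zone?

Band width going east from +103.25° to -101.48°: ((-101.48 − 103.25) mod 360) = 155.27°.
Offset of +20.50° east of the west edge: ((20.50 − 103.25) mod 360) = 277.25°.
277.25° > 155.27° ⇒ outside.

No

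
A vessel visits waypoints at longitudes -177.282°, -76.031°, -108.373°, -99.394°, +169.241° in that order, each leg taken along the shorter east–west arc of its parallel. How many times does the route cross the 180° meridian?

Leg 1: -177.282° → -76.031°, shortest Δλ = 101.251° (east) — does not cross 180°.
Leg 2: -76.031° → -108.373°, shortest Δλ = -32.342° (west) — does not cross 180°.
Leg 3: -108.373° → -99.394°, shortest Δλ = 8.979° (east) — does not cross 180°.
Leg 4: -99.394° → +169.241°, shortest Δλ = -91.365° (west) — crosses 180°.
Total crossings: 1.

1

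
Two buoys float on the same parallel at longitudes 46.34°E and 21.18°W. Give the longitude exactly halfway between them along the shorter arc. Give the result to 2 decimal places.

Signed shortest Δλ from +46.34° to -21.18° is -67.52°.
Midpoint longitude = +46.34° + (-67.52°)/2 = +46.34° − 33.76° = +12.58°.

12.58°E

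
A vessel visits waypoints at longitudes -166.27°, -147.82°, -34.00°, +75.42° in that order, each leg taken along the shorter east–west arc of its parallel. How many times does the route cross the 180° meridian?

Leg 1: -166.27° → -147.82°, shortest Δλ = 18.45° (east) — does not cross 180°.
Leg 2: -147.82° → -34.00°, shortest Δλ = 113.82° (east) — does not cross 180°.
Leg 3: -34.00° → +75.42°, shortest Δλ = 109.42° (east) — does not cross 180°.
Total crossings: 0.

0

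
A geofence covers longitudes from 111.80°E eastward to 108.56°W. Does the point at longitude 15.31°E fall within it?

Band width going east from +111.80° to -108.56°: ((-108.56 − 111.80) mod 360) = 139.64°.
Offset of +15.31° east of the west edge: ((15.31 − 111.80) mod 360) = 263.51°.
263.51° > 139.64° ⇒ outside.

No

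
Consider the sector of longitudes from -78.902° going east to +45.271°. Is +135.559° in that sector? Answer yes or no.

Band width going east from -78.902° to +45.271°: ((45.271 − -78.902) mod 360) = 124.173°.
Offset of +135.559° east of the west edge: ((135.559 − -78.902) mod 360) = 214.461°.
214.461° > 124.173° ⇒ outside.

No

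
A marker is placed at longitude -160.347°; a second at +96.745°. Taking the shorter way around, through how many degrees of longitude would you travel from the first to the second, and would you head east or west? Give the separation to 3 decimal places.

Raw difference: 96.745 − -160.347 = 257.092°.
Normalise into (−180°, 180°]: 257.092° − 360° = -102.908°.
Negative ⇒ the second point lies to the west; separation 102.908°.

102.908° west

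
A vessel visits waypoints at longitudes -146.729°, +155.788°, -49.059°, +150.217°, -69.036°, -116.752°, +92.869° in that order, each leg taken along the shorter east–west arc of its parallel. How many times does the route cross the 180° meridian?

5

Leg 1: -146.729° → +155.788°, shortest Δλ = -57.483° (west) — crosses 180°.
Leg 2: +155.788° → -49.059°, shortest Δλ = 155.153° (east) — crosses 180°.
Leg 3: -49.059° → +150.217°, shortest Δλ = -160.724° (west) — crosses 180°.
Leg 4: +150.217° → -69.036°, shortest Δλ = 140.747° (east) — crosses 180°.
Leg 5: -69.036° → -116.752°, shortest Δλ = -47.716° (west) — does not cross 180°.
Leg 6: -116.752° → +92.869°, shortest Δλ = -150.379° (west) — crosses 180°.
Total crossings: 5.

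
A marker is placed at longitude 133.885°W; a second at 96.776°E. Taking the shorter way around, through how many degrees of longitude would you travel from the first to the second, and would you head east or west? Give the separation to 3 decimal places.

Raw difference: 96.776 − -133.885 = 230.661°.
Normalise into (−180°, 180°]: 230.661° − 360° = -129.339°.
Negative ⇒ the second point lies to the west; separation 129.339°.

129.339° west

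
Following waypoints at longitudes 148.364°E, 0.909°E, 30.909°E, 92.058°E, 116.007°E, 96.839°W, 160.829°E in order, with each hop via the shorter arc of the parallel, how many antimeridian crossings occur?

2

Leg 1: +148.364° → +0.909°, shortest Δλ = -147.455° (west) — does not cross 180°.
Leg 2: +0.909° → +30.909°, shortest Δλ = 30.0° (east) — does not cross 180°.
Leg 3: +30.909° → +92.058°, shortest Δλ = 61.149° (east) — does not cross 180°.
Leg 4: +92.058° → +116.007°, shortest Δλ = 23.949° (east) — does not cross 180°.
Leg 5: +116.007° → -96.839°, shortest Δλ = 147.154° (east) — crosses 180°.
Leg 6: -96.839° → +160.829°, shortest Δλ = -102.332° (west) — crosses 180°.
Total crossings: 2.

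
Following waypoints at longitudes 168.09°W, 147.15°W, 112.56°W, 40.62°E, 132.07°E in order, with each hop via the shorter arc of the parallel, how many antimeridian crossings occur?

Leg 1: -168.09° → -147.15°, shortest Δλ = 20.94° (east) — does not cross 180°.
Leg 2: -147.15° → -112.56°, shortest Δλ = 34.59° (east) — does not cross 180°.
Leg 3: -112.56° → +40.62°, shortest Δλ = 153.18° (east) — does not cross 180°.
Leg 4: +40.62° → +132.07°, shortest Δλ = 91.45° (east) — does not cross 180°.
Total crossings: 0.

0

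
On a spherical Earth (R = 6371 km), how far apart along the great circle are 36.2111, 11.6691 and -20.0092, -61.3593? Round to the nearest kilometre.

9885 km

Δλ = -61.3593 − 11.6691 = -73.0284°.
Δφ = -20.0092 − 36.2111 = -56.2203°.
a = sin²(Δφ/2) + cos φ₁ · cos φ₂ · sin²(Δλ/2) = 0.490421.
c = 2·atan2(√a, √(1−a)) = 1.55164 rad → d = 6371·c ≈ 9885.48 km.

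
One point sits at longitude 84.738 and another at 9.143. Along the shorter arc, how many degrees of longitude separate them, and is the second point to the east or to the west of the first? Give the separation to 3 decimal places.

75.595° west

Raw difference: 9.143 − 84.738 = -75.595°.
Normalise into (−180°, 180°]: -75.595° stays -75.595°.
Negative ⇒ the second point lies to the west; separation 75.595°.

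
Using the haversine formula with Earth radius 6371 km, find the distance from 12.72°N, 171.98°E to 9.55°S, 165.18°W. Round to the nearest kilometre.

3535 km

Δλ = -165.18 − 171.98 = -337.16°; wrapped into (−180°, 180°]: 22.84°.
Δφ = -9.55 − 12.72 = -22.27°.
a = sin²(Δφ/2) + cos φ₁ · cos φ₂ · sin²(Δλ/2) = 0.075008.
c = 2·atan2(√a, √(1−a)) = 0.55484 rad → d = 6371·c ≈ 3534.88 km.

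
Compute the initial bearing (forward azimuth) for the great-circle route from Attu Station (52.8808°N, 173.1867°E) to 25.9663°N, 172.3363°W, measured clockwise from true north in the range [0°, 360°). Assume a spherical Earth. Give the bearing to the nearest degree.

152°

Δλ = -172.3363 − 173.1867 = -345.5230°; wrapped into (−180°, 180°]: 14.4770°.
θ = atan2( sin Δλ · cos φ₂ , cos φ₁ · sin φ₂ − sin φ₁ · cos φ₂ · cos Δλ )
  = atan2(0.22476, -0.42990) = 152.399° → normalised to [0°, 360°): 152.399°.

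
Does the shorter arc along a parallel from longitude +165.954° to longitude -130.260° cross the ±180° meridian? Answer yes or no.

Yes

Naïve |-130.260 − 165.954| = 296.214° > 180°, so the shorter arc goes the other way round — across 180°.
Signed shortest Δλ = ((-130.260 − 165.954 + 180) mod 360) − 180 = 63.786°.
Going east by 63.786° from +165.954° passes through 180° before reaching -130.260°.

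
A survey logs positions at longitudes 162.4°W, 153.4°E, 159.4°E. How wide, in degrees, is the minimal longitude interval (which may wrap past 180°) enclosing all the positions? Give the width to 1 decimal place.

Sort the longitudes: -162.4°, +153.4°, +159.4°.
Eastward gaps between consecutive values (wrapping around): 315.8°, 6.0°, 38.2°.
Largest gap = 315.8° ⇒ minimal covering band is its complement: 360° − 315.8° = 44.2°.
Band runs from +153.4° eastward to -162.4°, crossing the antimeridian.

44.2°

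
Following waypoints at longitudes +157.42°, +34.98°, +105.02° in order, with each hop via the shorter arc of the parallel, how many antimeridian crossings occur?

0

Leg 1: +157.42° → +34.98°, shortest Δλ = -122.44° (west) — does not cross 180°.
Leg 2: +34.98° → +105.02°, shortest Δλ = 70.04° (east) — does not cross 180°.
Total crossings: 0.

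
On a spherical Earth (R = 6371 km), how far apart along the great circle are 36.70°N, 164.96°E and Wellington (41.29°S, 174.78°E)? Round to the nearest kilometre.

Δλ = 174.78 − 164.96 = 9.82°.
Δφ = -41.29 − 36.70 = -77.99°.
a = sin²(Δφ/2) + cos φ₁ · cos φ₂ · sin²(Δλ/2) = 0.400372.
c = 2·atan2(√a, √(1−a)) = 1.37020 rad → d = 6371·c ≈ 8729.53 km.

8730 km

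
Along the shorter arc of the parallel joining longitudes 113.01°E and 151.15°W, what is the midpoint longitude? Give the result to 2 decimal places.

160.93°E

Signed shortest Δλ from +113.01° to -151.15° is +95.84°.
Midpoint longitude = +113.01° + (+95.84°)/2 = +113.01° + 47.92° = +160.93°.
(The naïve average (+113.01 + -151.15)/2 = -19.07° is on the wrong side of the globe.)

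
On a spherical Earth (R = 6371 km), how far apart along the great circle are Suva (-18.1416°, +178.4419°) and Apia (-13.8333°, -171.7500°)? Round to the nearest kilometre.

Δλ = -171.7500 − 178.4419 = -350.1919°; wrapped into (−180°, 180°]: 9.8081°.
Δφ = -13.8333 − -18.1416 = 4.3083°.
a = sin²(Δφ/2) + cos φ₁ · cos φ₂ · sin²(Δλ/2) = 0.008156.
c = 2·atan2(√a, √(1−a)) = 0.18087 rad → d = 6371·c ≈ 1152.32 km.

1152 km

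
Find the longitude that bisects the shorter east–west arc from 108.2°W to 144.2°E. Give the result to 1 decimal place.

162.0°W

Signed shortest Δλ from -108.2° to +144.2° is -107.6°.
Midpoint longitude = -108.2° + (-107.6°)/2 = -108.2° − 53.8° = -162.0°.
(The naïve average (-108.2 + +144.2)/2 = 18.0° is on the wrong side of the globe.)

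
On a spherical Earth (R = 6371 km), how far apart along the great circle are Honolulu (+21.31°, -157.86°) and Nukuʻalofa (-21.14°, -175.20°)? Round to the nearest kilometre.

Δλ = -175.20 − -157.86 = -17.34°.
Δφ = -21.14 − 21.31 = -42.45°.
a = sin²(Δφ/2) + cos φ₁ · cos φ₂ · sin²(Δλ/2) = 0.150812.
c = 2·atan2(√a, √(1−a)) = 0.79767 rad → d = 6371·c ≈ 5081.96 km.

5082 km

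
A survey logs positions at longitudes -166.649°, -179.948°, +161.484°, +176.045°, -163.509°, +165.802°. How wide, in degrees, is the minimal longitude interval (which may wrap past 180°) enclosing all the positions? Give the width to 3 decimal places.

35.007°

Sort the longitudes: -179.948°, -166.649°, -163.509°, +161.484°, +165.802°, +176.045°.
Eastward gaps between consecutive values (wrapping around): 13.299°, 3.140°, 324.993°, 4.318°, 10.243°, 4.007°.
Largest gap = 324.993° ⇒ minimal covering band is its complement: 360° − 324.993° = 35.007°.
Band runs from +161.484° eastward to -163.509°, crossing the antimeridian.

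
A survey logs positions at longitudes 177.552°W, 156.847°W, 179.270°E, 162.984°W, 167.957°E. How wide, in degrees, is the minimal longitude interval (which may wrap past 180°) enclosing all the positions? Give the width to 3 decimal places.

35.196°

Sort the longitudes: -177.552°, -162.984°, -156.847°, +167.957°, +179.270°.
Eastward gaps between consecutive values (wrapping around): 14.568°, 6.137°, 324.804°, 11.313°, 3.178°.
Largest gap = 324.804° ⇒ minimal covering band is its complement: 360° − 324.804° = 35.196°.
Band runs from +167.957° eastward to -156.847°, crossing the antimeridian.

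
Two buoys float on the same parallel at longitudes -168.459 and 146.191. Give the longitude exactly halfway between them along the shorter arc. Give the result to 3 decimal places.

Signed shortest Δλ from -168.459° to +146.191° is -45.350°.
Midpoint longitude = -168.459° + (-45.350°)/2 = -168.459° − 22.675° = -191.134°.
Normalise into (−180°, 180°]: +168.866°.
(The naïve average (-168.459 + +146.191)/2 = -11.134° is on the wrong side of the globe.)

+168.866°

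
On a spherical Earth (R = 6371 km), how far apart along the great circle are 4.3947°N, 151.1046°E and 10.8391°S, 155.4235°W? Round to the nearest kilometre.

Δλ = -155.4235 − 151.1046 = -306.5281°; wrapped into (−180°, 180°]: 53.4719°.
Δφ = -10.8391 − 4.3947 = -15.2338°.
a = sin²(Δφ/2) + cos φ₁ · cos φ₂ · sin²(Δλ/2) = 0.215765.
c = 2·atan2(√a, √(1−a)) = 0.96615 rad → d = 6371·c ≈ 6155.36 km.

6155 km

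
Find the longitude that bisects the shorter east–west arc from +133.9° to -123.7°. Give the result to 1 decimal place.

Signed shortest Δλ from +133.9° to -123.7° is +102.4°.
Midpoint longitude = +133.9° + (+102.4°)/2 = +133.9° + 51.2° = +185.1°.
Normalise into (−180°, 180°]: -174.9°.
(The naïve average (+133.9 + -123.7)/2 = 5.1° is on the wrong side of the globe.)

-174.9°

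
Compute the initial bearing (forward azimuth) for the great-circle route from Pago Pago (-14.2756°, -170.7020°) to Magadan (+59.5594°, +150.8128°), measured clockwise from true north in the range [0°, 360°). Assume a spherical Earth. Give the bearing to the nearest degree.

341°

Δλ = 150.8128 − -170.7020 = 321.5148°; wrapped into (−180°, 180°]: -38.4852°.
θ = atan2( sin Δλ · cos φ₂ , cos φ₁ · sin φ₂ − sin φ₁ · cos φ₂ · cos Δλ )
  = atan2(-0.31529, 0.93332) = -18.666° → normalised to [0°, 360°): 341.334°.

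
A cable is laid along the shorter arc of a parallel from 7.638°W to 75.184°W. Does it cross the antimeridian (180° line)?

Signed shortest Δλ = ((-75.184 − -7.638 + 180) mod 360) − 180 = -67.546°.
Going west by 67.546° from -7.638° reaches -75.184° without touching 180°.

No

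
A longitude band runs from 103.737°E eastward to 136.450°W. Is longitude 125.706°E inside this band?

Band width going east from +103.737° to -136.450°: ((-136.450 − 103.737) mod 360) = 119.813°.
Offset of +125.706° east of the west edge: ((125.706 − 103.737) mod 360) = 21.969°.
21.969° ≤ 119.813° ⇒ inside.

Yes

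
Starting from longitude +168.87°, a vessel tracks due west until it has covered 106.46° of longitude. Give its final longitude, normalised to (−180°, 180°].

+62.41°

Start at +168.87°; shift −106.46° → +62.41°.
+62.41° already lies in (−180°, 180°].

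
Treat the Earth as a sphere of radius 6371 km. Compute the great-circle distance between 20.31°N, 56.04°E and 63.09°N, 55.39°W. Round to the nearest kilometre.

Δλ = -55.39 − 56.04 = -111.43°.
Δφ = 63.09 − 20.31 = 42.78°.
a = sin²(Δφ/2) + cos φ₁ · cos φ₂ · sin²(Δλ/2) = 0.422782.
c = 2·atan2(√a, √(1−a)) = 1.41574 rad → d = 6371·c ≈ 9019.68 km.

9020 km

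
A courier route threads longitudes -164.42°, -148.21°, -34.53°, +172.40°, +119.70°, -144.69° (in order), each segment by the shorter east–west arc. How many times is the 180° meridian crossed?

Leg 1: -164.42° → -148.21°, shortest Δλ = 16.21° (east) — does not cross 180°.
Leg 2: -148.21° → -34.53°, shortest Δλ = 113.68° (east) — does not cross 180°.
Leg 3: -34.53° → +172.40°, shortest Δλ = -153.07° (west) — crosses 180°.
Leg 4: +172.40° → +119.70°, shortest Δλ = -52.7° (west) — does not cross 180°.
Leg 5: +119.70° → -144.69°, shortest Δλ = 95.61° (east) — crosses 180°.
Total crossings: 2.

2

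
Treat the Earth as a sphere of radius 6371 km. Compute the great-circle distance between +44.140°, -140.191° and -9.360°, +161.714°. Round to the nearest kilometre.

Δλ = 161.714 − -140.191 = 301.905°; wrapped into (−180°, 180°]: -58.095°.
Δφ = -9.360 − 44.140 = -53.500°.
a = sin²(Δφ/2) + cos φ₁ · cos φ₂ · sin²(Δλ/2) = 0.369515.
c = 2·atan2(√a, √(1−a)) = 1.30677 rad → d = 6371·c ≈ 8325.43 km.

8325 km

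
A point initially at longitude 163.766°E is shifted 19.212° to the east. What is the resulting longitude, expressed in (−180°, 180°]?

177.022°W

Start at +163.766°; shift +19.212° → +182.978°.
+182.978° lies outside (−180°, 180°]; subtract 360° → -177.022°.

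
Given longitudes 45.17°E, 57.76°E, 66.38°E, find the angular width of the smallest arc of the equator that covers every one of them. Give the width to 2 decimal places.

Sort the longitudes: +45.17°, +57.76°, +66.38°.
Eastward gaps between consecutive values (wrapping around): 12.59°, 8.62°, 338.79°.
Largest gap = 338.79° ⇒ minimal covering band is its complement: 360° − 338.79° = 21.21°.
Band runs from +45.17° eastward to +66.38°.

21.21°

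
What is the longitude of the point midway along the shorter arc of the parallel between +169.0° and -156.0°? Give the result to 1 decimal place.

-173.5°

Signed shortest Δλ from +169.0° to -156.0° is +35.0°.
Midpoint longitude = +169.0° + (+35.0°)/2 = +169.0° + 17.5° = +186.5°.
Normalise into (−180°, 180°]: -173.5°.
(The naïve average (+169.0 + -156.0)/2 = 6.5° is on the wrong side of the globe.)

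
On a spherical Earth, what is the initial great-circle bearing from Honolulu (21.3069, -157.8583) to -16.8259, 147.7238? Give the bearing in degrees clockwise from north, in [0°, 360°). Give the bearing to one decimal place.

238.8°

Δλ = 147.7238 − -157.8583 = 305.5821°; wrapped into (−180°, 180°]: -54.4179°.
θ = atan2( sin Δλ · cos φ₂ , cos φ₁ · sin φ₂ − sin φ₁ · cos φ₂ · cos Δλ )
  = atan2(-0.77846, -0.47206) = -121.232° → normalised to [0°, 360°): 238.768°.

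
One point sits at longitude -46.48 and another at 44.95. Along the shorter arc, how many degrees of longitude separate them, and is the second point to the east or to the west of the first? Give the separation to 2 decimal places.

Raw difference: 44.95 − -46.48 = 91.43°.
Normalise into (−180°, 180°]: 91.43° stays 91.43°.
Positive ⇒ the second point lies to the east; separation 91.43°.

91.43° east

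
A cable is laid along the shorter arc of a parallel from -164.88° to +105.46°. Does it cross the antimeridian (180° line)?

Naïve |105.46 − -164.88| = 270.34° > 180°, so the shorter arc goes the other way round — across 180°.
Signed shortest Δλ = ((105.46 − -164.88 + 180) mod 360) − 180 = -89.66°.
Going west by 89.66° from -164.88° passes through 180° before reaching +105.46°.

Yes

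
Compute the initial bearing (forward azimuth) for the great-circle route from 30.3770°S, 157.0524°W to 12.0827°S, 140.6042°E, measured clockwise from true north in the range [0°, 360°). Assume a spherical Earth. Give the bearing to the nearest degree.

Δλ = 140.6042 − -157.0524 = 297.6566°; wrapped into (−180°, 180°]: -62.3434°.
θ = atan2( sin Δλ · cos φ₂ , cos φ₁ · sin φ₂ − sin φ₁ · cos φ₂ · cos Δλ )
  = atan2(-0.86612, 0.04894) = -86.766° → normalised to [0°, 360°): 273.234°.

273°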